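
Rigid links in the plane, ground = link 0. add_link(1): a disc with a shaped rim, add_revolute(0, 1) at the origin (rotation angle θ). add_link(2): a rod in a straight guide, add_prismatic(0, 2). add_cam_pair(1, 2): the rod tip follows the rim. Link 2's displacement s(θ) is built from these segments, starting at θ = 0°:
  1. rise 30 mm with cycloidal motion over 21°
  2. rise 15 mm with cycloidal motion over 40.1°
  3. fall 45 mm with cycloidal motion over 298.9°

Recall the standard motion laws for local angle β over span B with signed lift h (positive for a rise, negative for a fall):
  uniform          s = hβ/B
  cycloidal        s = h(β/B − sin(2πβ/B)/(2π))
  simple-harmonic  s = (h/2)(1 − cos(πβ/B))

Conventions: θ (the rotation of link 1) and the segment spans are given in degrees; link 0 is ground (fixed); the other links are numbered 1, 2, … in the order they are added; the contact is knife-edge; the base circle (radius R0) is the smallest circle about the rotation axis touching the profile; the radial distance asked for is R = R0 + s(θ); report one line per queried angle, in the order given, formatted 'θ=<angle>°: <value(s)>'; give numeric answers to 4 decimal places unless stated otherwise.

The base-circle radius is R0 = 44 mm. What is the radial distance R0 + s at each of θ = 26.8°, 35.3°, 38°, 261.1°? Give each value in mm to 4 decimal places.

segment 1 (0° to 21°, cycloidal, h = 30) is passed completely: s = 0.0000 + (30) = 30.0000
θ = 26.8° falls in segment 2 (21° to 61.1°, cycloidal, h = 15): β = 26.8 − 21 = 5.8°, B = 40.1°; Δs = 15·(0.1446 − sin(2π·0.1446)/(2π)) = 0.2865; s = 30.0000 + 0.2865 = 30.2865
θ = 35.3° falls in segment 2 (21° to 61.1°, cycloidal, h = 15): β = 35.3 − 21 = 14.3°, B = 40.1°; Δs = 15·(0.3566 − sin(2π·0.3566)/(2π)) = 3.4777; s = 30.0000 + 3.4777 = 33.4777
θ = 38° falls in segment 2 (21° to 61.1°, cycloidal, h = 15): β = 38 − 21 = 17°, B = 40.1°; Δs = 15·(0.4239 − sin(2π·0.4239)/(2π)) = 5.2611; s = 30.0000 + 5.2611 = 35.2611
segment 2 (21° to 61.1°, cycloidal, h = 15) is passed completely: s = 30.0000 + (15) = 45.0000
θ = 261.1° falls in segment 3 (61.1° to 360°, cycloidal, h = -45): β = 261.1 − 61.1 = 200°, B = 298.9°; Δs = -45·(0.6691 − sin(2π·0.6691)/(2π)) = -36.3673; s = 45.0000 − 36.3673 = 8.6327
θ=26.8°: R = R0 + s = 44 + 30.2865 = 74.2865
θ=35.3°: R = R0 + s = 44 + 33.4777 = 77.4777
θ=38°: R = R0 + s = 44 + 35.2611 = 79.2611
θ=261.1°: R = R0 + s = 44 + 8.6327 = 52.6327

θ=26.8°: 74.2865
θ=35.3°: 77.4777
θ=38°: 79.2611
θ=261.1°: 52.6327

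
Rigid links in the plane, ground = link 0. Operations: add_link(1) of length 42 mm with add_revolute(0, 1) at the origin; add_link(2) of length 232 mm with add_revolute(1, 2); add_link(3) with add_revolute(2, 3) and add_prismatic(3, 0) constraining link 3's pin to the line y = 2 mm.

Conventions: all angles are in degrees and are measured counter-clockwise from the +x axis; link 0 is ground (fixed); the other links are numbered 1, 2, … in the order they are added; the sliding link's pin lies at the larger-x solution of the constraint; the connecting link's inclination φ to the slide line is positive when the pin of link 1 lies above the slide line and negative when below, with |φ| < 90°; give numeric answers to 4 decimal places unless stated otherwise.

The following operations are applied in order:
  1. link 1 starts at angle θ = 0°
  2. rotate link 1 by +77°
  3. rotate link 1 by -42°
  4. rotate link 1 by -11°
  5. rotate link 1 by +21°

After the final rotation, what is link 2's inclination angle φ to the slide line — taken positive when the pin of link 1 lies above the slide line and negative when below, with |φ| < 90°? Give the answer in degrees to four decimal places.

geometry: r = 42 mm, L = 232 mm, e = 2 mm; θ starts at 0°
rotate link 1 by +77°: θ ← 0° +77° = 77°
rotate link 1 by -42°: θ ← 77° -42° = 35°
rotate link 1 by -11°: θ ← 35° -11° = 24°
rotate link 1 by +21°: θ ← 24° +21° = 45°
h = r sin θ − e = 29.698485 − 2 = 27.698485
sin φ = h / L = 27.698485 / 232 = 0.11939002
φ = arcsin(0.11939002) = 6.856900°

6.8569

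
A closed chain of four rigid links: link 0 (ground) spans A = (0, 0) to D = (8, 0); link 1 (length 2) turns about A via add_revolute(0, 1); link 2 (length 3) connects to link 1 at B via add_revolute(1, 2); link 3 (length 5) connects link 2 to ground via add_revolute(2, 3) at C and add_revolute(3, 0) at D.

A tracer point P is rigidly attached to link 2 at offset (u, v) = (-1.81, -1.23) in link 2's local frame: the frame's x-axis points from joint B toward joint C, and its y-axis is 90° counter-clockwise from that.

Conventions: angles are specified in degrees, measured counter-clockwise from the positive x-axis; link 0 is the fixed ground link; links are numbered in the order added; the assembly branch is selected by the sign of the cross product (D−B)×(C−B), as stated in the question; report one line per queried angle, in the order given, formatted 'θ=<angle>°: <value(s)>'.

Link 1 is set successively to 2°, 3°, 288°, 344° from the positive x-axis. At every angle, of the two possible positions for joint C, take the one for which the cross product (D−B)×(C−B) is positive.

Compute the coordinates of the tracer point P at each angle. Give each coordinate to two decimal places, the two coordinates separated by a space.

A=(0,0), D=(8.00,0)
θ=2°: B = A + 2.00·(cos2°, sin2°) = (1.9988, 0.0698)
θ=2°: |BD| = 6.0016
θ=2°: circle(B,3.00) ∩ circle(D,5.00): a=1.6678, h=2.4937
θ=2°:   candidates: C₊=(3.6955,2.5439) cross=14.966; C₋=(3.6375,-2.4431) cross=-14.966
θ=2°:   branch + wants cross > 0 → take C=(3.6955,2.5439) (cross=14.966)
θ=2°: ex = (C−B)/|BC| = (0.5656,0.8247); ey = (-0.8247,0.5656)
θ=2°: P = B + -1.81·ex + -1.23·ey = (1.9895,-2.1186)
θ=3°: B = A + 2.00·(cos3°, sin3°) = (1.9973, 0.1047)
θ=3°: |BD| = 6.0037
θ=3°: circle(B,3.00) ∩ circle(D,5.00): a=1.6693, h=2.4927
θ=3°:   candidates: C₊=(3.7098,2.5679) cross=14.965; C₋=(3.6229,-2.4167) cross=-14.965
θ=3°:   branch + wants cross > 0 → take C=(3.7098,2.5679) (cross=14.965)
θ=3°: ex = (C−B)/|BC| = (0.5708,0.8211); ey = (-0.8211,0.5708)
θ=3°: P = B + -1.81·ex + -1.23·ey = (1.9740,-2.0836)
θ=288°: B = A + 2.00·(cos288°, sin288°) = (0.6180, -1.9021)
θ=288°: |BD| = 7.6231
θ=288°: circle(B,3.00) ∩ circle(D,5.00): a=2.7621, h=1.1708
θ=288°:   candidates: C₊=(3.0006,-0.0791) cross=8.925; C₋=(3.5849,-2.3467) cross=-8.925
θ=288°:   branch + wants cross > 0 → take C=(3.0006,-0.0791) (cross=8.925)
θ=288°: ex = (C−B)/|BC| = (0.7942,0.6077); ey = (-0.6077,0.7942)
θ=288°: P = B + -1.81·ex + -1.23·ey = (-0.0720,-3.9788)
θ=344°: B = A + 2.00·(cos344°, sin344°) = (1.9225, -0.5513)
θ=344°: |BD| = 6.1024
θ=344°: circle(B,3.00) ∩ circle(D,5.00): a=1.7403, h=2.4437
θ=344°:   candidates: C₊=(3.4349,2.0396) cross=14.912; C₋=(3.8764,-2.8277) cross=-14.912
θ=344°:   branch + wants cross > 0 → take C=(3.4349,2.0396) (cross=14.912)
θ=344°: ex = (C−B)/|BC| = (0.5041,0.8636); ey = (-0.8636,0.5041)
θ=344°: P = B + -1.81·ex + -1.23·ey = (2.0723,-2.7345)

θ=2°: 1.99 -2.12
θ=3°: 1.97 -2.08
θ=288°: -0.07 -3.98
θ=344°: 2.07 -2.73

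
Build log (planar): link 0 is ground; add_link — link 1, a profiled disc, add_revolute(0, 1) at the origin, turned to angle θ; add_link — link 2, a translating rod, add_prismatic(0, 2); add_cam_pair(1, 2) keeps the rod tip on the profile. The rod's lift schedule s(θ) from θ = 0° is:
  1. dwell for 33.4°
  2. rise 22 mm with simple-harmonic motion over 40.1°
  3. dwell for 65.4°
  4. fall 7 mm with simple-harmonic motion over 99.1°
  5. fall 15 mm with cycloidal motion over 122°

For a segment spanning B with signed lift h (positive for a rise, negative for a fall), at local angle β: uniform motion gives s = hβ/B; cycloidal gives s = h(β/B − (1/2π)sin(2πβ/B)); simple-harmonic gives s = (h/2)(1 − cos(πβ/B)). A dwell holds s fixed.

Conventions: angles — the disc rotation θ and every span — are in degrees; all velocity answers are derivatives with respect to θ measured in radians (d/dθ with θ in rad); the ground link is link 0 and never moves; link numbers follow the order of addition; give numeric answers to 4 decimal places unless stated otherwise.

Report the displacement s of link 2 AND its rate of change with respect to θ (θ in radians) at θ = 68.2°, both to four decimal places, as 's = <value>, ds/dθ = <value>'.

seg 1 [0°–33.4°] dwell: s stays 0.0000
seg 2 [33.4°–73.5°] simple-harmonic, h=22: θ=68.2° here. β=34.8, B=40.1. 22/2·(1 − cos(π·0.8678)) = 21.0653 → s = 21.0653
velocity in seg [33.4°–73.5°] (simple-harmonic), θ in radians: β = 34.8° = 0.6074 rad, B = 40.1° = 0.6999 rad; ds/dθ = (πh/(2B)) sin(πβ/B) = (π·22/(2·0.6999)) sin(π·0.8678) = 19.918206 mm/rad

s = 21.0653, ds/dθ = 19.9182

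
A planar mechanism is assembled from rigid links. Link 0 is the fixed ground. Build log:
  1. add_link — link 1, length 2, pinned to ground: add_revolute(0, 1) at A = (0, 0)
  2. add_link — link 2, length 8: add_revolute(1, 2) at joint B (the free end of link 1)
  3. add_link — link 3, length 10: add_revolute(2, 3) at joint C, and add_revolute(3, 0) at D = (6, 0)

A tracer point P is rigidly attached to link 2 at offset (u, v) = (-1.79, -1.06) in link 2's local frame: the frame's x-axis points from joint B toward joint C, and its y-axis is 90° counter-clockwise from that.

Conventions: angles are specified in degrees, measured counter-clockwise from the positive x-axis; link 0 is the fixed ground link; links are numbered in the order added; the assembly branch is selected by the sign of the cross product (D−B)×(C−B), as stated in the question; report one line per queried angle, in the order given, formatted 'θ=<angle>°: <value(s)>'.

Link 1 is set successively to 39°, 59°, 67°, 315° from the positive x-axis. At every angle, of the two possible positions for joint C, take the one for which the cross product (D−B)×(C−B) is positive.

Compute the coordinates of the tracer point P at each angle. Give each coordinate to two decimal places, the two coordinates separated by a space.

A=(0,0), D=(6.00,0)
θ=39°: B = A + 2.00·(cos39°, sin39°) = (1.5543, 1.2586)
θ=39°: |BD| = 4.6204
θ=39°: circle(B,8.00) ∩ circle(D,10.00): a=-1.5855, h=7.8413
θ=39°:   candidates: C₊=(2.1648,9.2353) cross=36.230; C₋=(-2.1073,-5.8542) cross=-36.230
θ=39°:   branch + wants cross > 0 → take C=(2.1648,9.2353) (cross=36.230)
θ=39°: ex = (C−B)/|BC| = (0.0763,0.9971); ey = (-0.9971,0.0763)
θ=39°: P = B + -1.79·ex + -1.06·ey = (2.4746,-0.6070)
θ=59°: B = A + 2.00·(cos59°, sin59°) = (1.0301, 1.7143)
θ=59°: |BD| = 5.2573
θ=59°: circle(B,8.00) ∩ circle(D,10.00): a=-0.7952, h=7.9604
θ=59°:   candidates: C₊=(2.8741,9.4989) cross=41.850; C₋=(-2.3174,-5.5516) cross=-41.850
θ=59°:   branch + wants cross > 0 → take C=(2.8741,9.4989) (cross=41.850)
θ=59°: ex = (C−B)/|BC| = (0.2305,0.9731); ey = (-0.9731,0.2305)
θ=59°: P = B + -1.79·ex + -1.06·ey = (1.6489,-0.2718)
θ=67°: B = A + 2.00·(cos67°, sin67°) = (0.7815, 1.8410)
θ=67°: |BD| = 5.5338
θ=67°: circle(B,8.00) ∩ circle(D,10.00): a=-0.4859, h=7.9852
θ=67°:   candidates: C₊=(2.9798,9.5330) cross=44.188; C₋=(-2.3333,-5.5277) cross=-44.188
θ=67°:   branch + wants cross > 0 → take C=(2.9798,9.5330) (cross=44.188)
θ=67°: ex = (C−B)/|BC| = (0.2748,0.9615); ey = (-0.9615,0.2748)
θ=67°: P = B + -1.79·ex + -1.06·ey = (1.3088,-0.1714)
θ=315°: B = A + 2.00·(cos315°, sin315°) = (1.4142, -1.4142)
θ=315°: |BD| = 4.7989
θ=315°: circle(B,8.00) ∩ circle(D,10.00): a=-1.3514, h=7.8850
θ=315°:   candidates: C₊=(-2.2009,5.7224) cross=37.839; C₋=(2.4465,-9.3473) cross=-37.839
θ=315°:   branch + wants cross > 0 → take C=(-2.2009,5.7224) (cross=37.839)
θ=315°: ex = (C−B)/|BC| = (-0.4519,0.8921); ey = (-0.8921,-0.4519)
θ=315°: P = B + -1.79·ex + -1.06·ey = (3.1687,-2.5320)

θ=39°: 2.47 -0.61
θ=59°: 1.65 -0.27
θ=67°: 1.31 -0.17
θ=315°: 3.17 -2.53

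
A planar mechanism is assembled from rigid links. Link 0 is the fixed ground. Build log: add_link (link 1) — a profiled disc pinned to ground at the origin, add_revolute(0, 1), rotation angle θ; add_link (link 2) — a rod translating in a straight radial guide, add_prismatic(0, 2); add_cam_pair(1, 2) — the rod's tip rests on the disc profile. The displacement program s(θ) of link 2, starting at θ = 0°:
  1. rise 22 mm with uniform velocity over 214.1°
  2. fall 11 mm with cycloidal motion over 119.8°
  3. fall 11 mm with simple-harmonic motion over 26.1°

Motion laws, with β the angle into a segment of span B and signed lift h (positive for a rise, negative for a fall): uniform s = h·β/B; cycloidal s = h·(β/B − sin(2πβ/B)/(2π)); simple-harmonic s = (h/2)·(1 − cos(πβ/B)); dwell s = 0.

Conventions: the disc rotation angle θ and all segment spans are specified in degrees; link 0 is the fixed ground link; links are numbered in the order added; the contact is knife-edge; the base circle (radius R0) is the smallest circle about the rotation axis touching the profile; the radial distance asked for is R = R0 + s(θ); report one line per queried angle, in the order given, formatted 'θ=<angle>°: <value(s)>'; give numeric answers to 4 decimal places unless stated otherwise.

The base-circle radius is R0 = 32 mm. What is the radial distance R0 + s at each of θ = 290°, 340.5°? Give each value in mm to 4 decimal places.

seg 1 [0°–214.1°] uniform, h=22: full span → s += 22 → s = 22.0000
seg 2 [214.1°–333.9°] cycloidal, h=-11: θ=290° here. β=75.9, B=119.8. -11·(0.6336 − sin(2π·0.6336)/(2π)) = -8.2718 → s = 13.7282
seg 2 [214.1°–333.9°] cycloidal, h=-11: full span → s += -11 → s = 11.0000
seg 3 [333.9°–360°] simple-harmonic, h=-11: θ=340.5° here. β=6.6, B=26.1. -11/2·(1 − cos(π·0.2529)) = -1.6462 → s = 9.3538
θ=290°: R = R0 + s = 32 + 13.7282 = 45.7282
θ=340.5°: R = R0 + s = 32 + 9.3538 = 41.3538

θ=290°: 45.7282
θ=340.5°: 41.3538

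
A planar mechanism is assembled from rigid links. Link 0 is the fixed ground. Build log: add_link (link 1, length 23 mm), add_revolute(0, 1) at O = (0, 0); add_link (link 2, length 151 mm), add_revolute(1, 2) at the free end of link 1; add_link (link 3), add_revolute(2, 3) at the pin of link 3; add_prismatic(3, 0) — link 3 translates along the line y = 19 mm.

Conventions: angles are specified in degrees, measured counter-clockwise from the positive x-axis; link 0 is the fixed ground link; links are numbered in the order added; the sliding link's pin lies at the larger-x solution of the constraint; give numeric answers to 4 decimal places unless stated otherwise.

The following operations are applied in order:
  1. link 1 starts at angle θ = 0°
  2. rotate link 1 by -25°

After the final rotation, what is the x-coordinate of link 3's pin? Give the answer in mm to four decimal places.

geometry: r = 23 mm, L = 151 mm, e = 19 mm; θ starts at 0°
rotate link 1 by -25°: θ ← 0° -25° = -25°
crank pin P = (r cos θ, r sin θ) = (20.845079, -9.720220)
h = r sin θ − e = -9.720220 − 19 = -28.720220
x = r cos θ + √(L² − h²) = 20.845079 + 148.243546 = 169.088625

169.0886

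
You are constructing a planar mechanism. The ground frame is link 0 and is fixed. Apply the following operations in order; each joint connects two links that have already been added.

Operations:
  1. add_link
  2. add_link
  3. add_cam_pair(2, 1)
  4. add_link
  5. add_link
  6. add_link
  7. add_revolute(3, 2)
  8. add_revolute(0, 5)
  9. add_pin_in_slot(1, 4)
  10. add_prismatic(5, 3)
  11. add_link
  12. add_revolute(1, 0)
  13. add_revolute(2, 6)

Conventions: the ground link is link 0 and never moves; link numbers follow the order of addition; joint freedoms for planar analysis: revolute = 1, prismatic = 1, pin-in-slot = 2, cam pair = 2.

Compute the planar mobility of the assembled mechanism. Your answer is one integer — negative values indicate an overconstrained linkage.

L=1 J1=0 J2=0
add link → L=2 J1=0 J2=0
add link → L=3 J1=0 J2=0
C@2,1 dof=2 J2 → L=3 J1=0 J2=1
add link → L=4 J1=0 J2=1
add link → L=5 J1=0 J2=1
add link → L=6 J1=0 J2=1
R@3,2 dof=1 J1 → L=6 J1=1 J2=1
R@0,5 dof=1 J1 → L=6 J1=2 J2=1
PS@1,4 dof=2 J2 → L=6 J1=2 J2=2
P@5,3 dof=1 J1 → L=6 J1=3 J2=2
add link → L=7 J1=3 J2=2
R@1,0 dof=1 J1 → L=7 J1=4 J2=2
R@2,6 dof=1 J1 → L=7 J1=5 J2=2
M=3(L−1)−2J1−J2=3·6−2·5−2=6

M = 6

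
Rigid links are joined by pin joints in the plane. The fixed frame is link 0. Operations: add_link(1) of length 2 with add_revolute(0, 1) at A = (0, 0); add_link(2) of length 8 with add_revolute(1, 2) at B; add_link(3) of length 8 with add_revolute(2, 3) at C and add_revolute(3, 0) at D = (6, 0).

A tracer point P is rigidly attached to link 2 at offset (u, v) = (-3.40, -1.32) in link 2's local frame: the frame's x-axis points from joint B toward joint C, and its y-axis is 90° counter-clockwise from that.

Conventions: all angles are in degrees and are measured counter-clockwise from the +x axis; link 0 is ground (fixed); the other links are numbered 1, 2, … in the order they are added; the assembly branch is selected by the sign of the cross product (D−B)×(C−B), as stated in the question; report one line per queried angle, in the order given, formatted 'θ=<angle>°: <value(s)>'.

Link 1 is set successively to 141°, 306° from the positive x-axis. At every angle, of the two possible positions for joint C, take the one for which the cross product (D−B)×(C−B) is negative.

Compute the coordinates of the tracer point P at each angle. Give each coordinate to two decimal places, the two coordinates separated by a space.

A=(0,0), D=(6.00,0)
θ=141°: B = A + 2.00·(cos141°, sin141°) = (-1.5543, 1.2586)
θ=141°: |BD| = 7.6584
θ=141°: circle(B,8.00) ∩ circle(D,8.00): a=3.8292, h=7.0240
θ=141°:   candidates: C₊=(3.3772,7.5579) cross=53.793; C₋=(1.0685,-6.2992) cross=-53.793
θ=141°:   branch - wants cross < 0 → take C=(1.0685,-6.2992) (cross=-53.793)
θ=141°: ex = (C−B)/|BC| = (0.3278,-0.9447); ey = (0.9447,0.3278)
θ=141°: P = B + -3.40·ex + -1.32·ey = (-3.9160,4.0380)
θ=306°: B = A + 2.00·(cos306°, sin306°) = (1.1756, -1.6180)
θ=306°: |BD| = 5.0885
θ=306°: circle(B,8.00) ∩ circle(D,8.00): a=2.5443, h=7.5846
θ=306°:   candidates: C₊=(1.1760,6.3820) cross=38.595; C₋=(5.9995,-8.0000) cross=-38.595
θ=306°:   branch - wants cross < 0 → take C=(5.9995,-8.0000) (cross=-38.595)
θ=306°: ex = (C−B)/|BC| = (0.6030,-0.7977); ey = (0.7977,0.6030)
θ=306°: P = B + -3.40·ex + -1.32·ey = (-1.9276,0.2983)

θ=141°: -3.92 4.04
θ=306°: -1.93 0.30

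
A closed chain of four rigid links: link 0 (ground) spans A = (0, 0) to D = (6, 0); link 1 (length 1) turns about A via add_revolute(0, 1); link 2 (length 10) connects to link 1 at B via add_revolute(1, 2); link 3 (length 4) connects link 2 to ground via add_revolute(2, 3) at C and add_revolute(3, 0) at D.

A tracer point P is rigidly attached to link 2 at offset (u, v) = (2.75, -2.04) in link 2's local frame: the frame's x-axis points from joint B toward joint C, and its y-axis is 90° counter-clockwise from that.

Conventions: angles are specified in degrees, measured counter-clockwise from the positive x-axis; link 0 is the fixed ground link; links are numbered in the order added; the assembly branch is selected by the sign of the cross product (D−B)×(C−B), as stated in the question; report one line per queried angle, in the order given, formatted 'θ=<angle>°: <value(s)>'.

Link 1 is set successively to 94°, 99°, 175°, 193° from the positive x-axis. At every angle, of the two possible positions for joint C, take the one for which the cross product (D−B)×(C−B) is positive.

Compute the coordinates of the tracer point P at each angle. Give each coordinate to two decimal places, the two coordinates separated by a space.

A=(0,0), D=(6.00,0)
θ=94°: B = A + 1.00·(cos94°, sin94°) = (-0.0698, 0.9976)
θ=94°: |BD| = 6.1512
θ=94°: circle(B,10.00) ∩ circle(D,4.00): a=9.9035, h=1.3856
θ=94°:   candidates: C₊=(9.9274,0.7587) cross=8.523; C₋=(9.4780,-1.9758) cross=-8.523
θ=94°:   branch + wants cross > 0 → take C=(9.9274,0.7587) (cross=8.523)
θ=94°: ex = (C−B)/|BC| = (0.9997,-0.0239); ey = (0.0239,0.9997)
θ=94°: P = B + 2.75·ex + -2.04·ey = (2.6307,-1.1075)
θ=99°: B = A + 1.00·(cos99°, sin99°) = (-0.1564, 0.9877)
θ=99°: |BD| = 6.2352
θ=99°: circle(B,10.00) ∩ circle(D,4.00): a=9.8536, h=1.7050
θ=99°:   candidates: C₊=(9.8428,1.1103) cross=10.631; C₋=(9.3026,-2.2567) cross=-10.631
θ=99°:   branch + wants cross > 0 → take C=(9.8428,1.1103) (cross=10.631)
θ=99°: ex = (C−B)/|BC| = (0.9999,0.0123); ey = (-0.0123,0.9999)
θ=99°: P = B + 2.75·ex + -2.04·ey = (2.6184,-1.0184)
θ=175°: B = A + 1.00·(cos175°, sin175°) = (-0.9962, 0.0872)
θ=175°: |BD| = 6.9967
θ=175°: circle(B,10.00) ∩ circle(D,4.00): a=9.5012, h=3.1189
θ=175°:   candidates: C₊=(8.5431,3.0875) cross=21.822; C₋=(8.4654,-3.1499) cross=-21.822
θ=175°:   branch + wants cross > 0 → take C=(8.5431,3.0875) (cross=21.822)
θ=175°: ex = (C−B)/|BC| = (0.9539,0.3000); ey = (-0.3000,0.9539)
θ=175°: P = B + 2.75·ex + -2.04·ey = (2.2392,-1.0338)
θ=193°: B = A + 1.00·(cos193°, sin193°) = (-0.9744, -0.2250)
θ=193°: |BD| = 6.9780
θ=193°: circle(B,10.00) ∩ circle(D,4.00): a=9.5079, h=3.0983
θ=193°:   candidates: C₊=(8.4287,3.1783) cross=21.620; C₋=(8.6285,-3.0151) cross=-21.620
θ=193°:   branch + wants cross > 0 → take C=(8.4287,3.1783) (cross=21.620)
θ=193°: ex = (C−B)/|BC| = (0.9403,0.3403); ey = (-0.3403,0.9403)
θ=193°: P = B + 2.75·ex + -2.04·ey = (2.3057,-1.2073)

θ=94°: 2.63 -1.11
θ=99°: 2.62 -1.02
θ=175°: 2.24 -1.03
θ=193°: 2.31 -1.21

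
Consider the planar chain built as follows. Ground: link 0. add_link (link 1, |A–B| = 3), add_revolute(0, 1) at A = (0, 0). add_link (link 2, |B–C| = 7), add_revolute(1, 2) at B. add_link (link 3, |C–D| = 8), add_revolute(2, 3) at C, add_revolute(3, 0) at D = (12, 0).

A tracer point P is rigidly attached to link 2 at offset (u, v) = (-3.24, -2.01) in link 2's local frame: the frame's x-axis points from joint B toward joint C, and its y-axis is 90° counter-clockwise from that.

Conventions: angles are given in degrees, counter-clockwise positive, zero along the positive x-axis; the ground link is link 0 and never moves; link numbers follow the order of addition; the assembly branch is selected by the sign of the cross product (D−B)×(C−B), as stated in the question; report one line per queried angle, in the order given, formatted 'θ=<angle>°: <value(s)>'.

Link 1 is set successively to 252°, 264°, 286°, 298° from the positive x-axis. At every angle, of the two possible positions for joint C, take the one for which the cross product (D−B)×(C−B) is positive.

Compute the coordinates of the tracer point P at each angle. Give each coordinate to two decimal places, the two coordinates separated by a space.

A=(0,0), D=(12.00,0)
θ=252°: B = A + 3.00·(cos252°, sin252°) = (-0.9271, -2.8532)
θ=252°: |BD| = 13.2382
θ=252°: circle(B,7.00) ∩ circle(D,8.00): a=6.0525, h=3.5166
θ=252°:   candidates: C₊=(4.2253,1.8853) cross=46.554; C₋=(5.7412,-4.9827) cross=-46.554
θ=252°:   branch + wants cross > 0 → take C=(4.2253,1.8853) (cross=46.554)
θ=252°: ex = (C−B)/|BC| = (0.7361,0.6769); ey = (-0.6769,0.7361)
θ=252°: P = B + -3.24·ex + -2.01·ey = (-1.9512,-6.5259)
θ=264°: B = A + 3.00·(cos264°, sin264°) = (-0.3136, -2.9836)
θ=264°: |BD| = 12.6699
θ=264°: circle(B,7.00) ∩ circle(D,8.00): a=5.7430, h=4.0023
θ=264°:   candidates: C₊=(4.3254,2.2585) cross=50.708; C₋=(6.2104,-5.5209) cross=-50.708
θ=264°:   branch + wants cross > 0 → take C=(4.3254,2.2585) (cross=50.708)
θ=264°: ex = (C−B)/|BC| = (0.6627,0.7489); ey = (-0.7489,0.6627)
θ=264°: P = B + -3.24·ex + -2.01·ey = (-0.9556,-6.7420)
θ=286°: B = A + 3.00·(cos286°, sin286°) = (0.8269, -2.8838)
θ=286°: |BD| = 11.5392
θ=286°: circle(B,7.00) ∩ circle(D,8.00): a=5.1197, h=4.7738
θ=286°:   candidates: C₊=(4.5911,3.0180) cross=55.086; C₋=(6.9771,-6.2266) cross=-55.086
θ=286°:   branch + wants cross > 0 → take C=(4.5911,3.0180) (cross=55.086)
θ=286°: ex = (C−B)/|BC| = (0.5377,0.8431); ey = (-0.8431,0.5377)
θ=286°: P = B + -3.24·ex + -2.01·ey = (0.7793,-6.6963)
θ=298°: B = A + 3.00·(cos298°, sin298°) = (1.4084, -2.6488)
θ=298°: |BD| = 10.9178
θ=298°: circle(B,7.00) ∩ circle(D,8.00): a=4.7719, h=5.1214
θ=298°:   candidates: C₊=(4.7952,3.4773) cross=55.914; C₋=(7.2803,-6.4595) cross=-55.914
θ=298°:   branch + wants cross > 0 → take C=(4.7952,3.4773) (cross=55.914)
θ=298°: ex = (C−B)/|BC| = (0.4838,0.8752); ey = (-0.8752,0.4838)
θ=298°: P = B + -3.24·ex + -2.01·ey = (1.5999,-6.4569)

θ=252°: -1.95 -6.53
θ=264°: -0.96 -6.74
θ=286°: 0.78 -6.70
θ=298°: 1.60 -6.46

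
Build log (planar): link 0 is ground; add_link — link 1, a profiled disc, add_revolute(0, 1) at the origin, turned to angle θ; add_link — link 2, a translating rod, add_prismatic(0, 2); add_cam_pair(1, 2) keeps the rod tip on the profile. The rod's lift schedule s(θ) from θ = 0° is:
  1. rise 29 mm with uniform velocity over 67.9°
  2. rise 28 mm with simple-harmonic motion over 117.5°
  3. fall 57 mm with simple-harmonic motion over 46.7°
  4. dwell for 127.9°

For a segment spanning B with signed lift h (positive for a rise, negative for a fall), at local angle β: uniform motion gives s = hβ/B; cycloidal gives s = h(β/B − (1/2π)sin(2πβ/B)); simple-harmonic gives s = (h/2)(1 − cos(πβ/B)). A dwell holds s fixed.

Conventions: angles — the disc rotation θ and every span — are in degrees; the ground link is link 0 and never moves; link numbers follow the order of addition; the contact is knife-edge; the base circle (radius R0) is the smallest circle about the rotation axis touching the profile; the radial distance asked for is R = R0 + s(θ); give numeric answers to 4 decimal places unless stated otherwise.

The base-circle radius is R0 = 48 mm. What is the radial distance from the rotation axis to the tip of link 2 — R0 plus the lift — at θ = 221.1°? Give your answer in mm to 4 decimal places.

seg 1 [0°–67.9°] uniform, h=29: full span → s += 29 → s = 29.0000
seg 2 [67.9°–185.4°] simple-harmonic, h=28: full span → s += 28 → s = 57.0000
seg 3 [185.4°–232.1°] simple-harmonic, h=-57: θ=221.1° here. β=35.7, B=46.7. -57/2·(1 − cos(π·0.7645)) = -49.5466 → s = 7.4534
R = R0 + s = 48 + 7.4534 = 55.4534

55.4534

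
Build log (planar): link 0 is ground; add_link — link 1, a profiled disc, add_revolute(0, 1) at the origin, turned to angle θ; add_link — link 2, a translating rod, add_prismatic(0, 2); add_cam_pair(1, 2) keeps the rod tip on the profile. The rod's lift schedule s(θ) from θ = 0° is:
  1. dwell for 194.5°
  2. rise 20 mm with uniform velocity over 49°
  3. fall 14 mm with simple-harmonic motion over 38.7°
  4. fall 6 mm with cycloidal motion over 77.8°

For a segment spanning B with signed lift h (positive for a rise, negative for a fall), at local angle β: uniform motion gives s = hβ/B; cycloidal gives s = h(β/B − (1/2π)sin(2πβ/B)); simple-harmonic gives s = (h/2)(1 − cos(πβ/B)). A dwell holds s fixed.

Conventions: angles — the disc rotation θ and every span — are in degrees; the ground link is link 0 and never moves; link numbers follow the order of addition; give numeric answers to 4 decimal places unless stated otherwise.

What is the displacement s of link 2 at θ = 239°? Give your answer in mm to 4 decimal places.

seg 1 [0°–194.5°] dwell: s stays 0.0000
seg 2 [194.5°–243.5°] uniform, h=20: θ=239° here. β=44.5, B=49. 20·44.5/49 = 18.1633 → s = 18.1633

18.1633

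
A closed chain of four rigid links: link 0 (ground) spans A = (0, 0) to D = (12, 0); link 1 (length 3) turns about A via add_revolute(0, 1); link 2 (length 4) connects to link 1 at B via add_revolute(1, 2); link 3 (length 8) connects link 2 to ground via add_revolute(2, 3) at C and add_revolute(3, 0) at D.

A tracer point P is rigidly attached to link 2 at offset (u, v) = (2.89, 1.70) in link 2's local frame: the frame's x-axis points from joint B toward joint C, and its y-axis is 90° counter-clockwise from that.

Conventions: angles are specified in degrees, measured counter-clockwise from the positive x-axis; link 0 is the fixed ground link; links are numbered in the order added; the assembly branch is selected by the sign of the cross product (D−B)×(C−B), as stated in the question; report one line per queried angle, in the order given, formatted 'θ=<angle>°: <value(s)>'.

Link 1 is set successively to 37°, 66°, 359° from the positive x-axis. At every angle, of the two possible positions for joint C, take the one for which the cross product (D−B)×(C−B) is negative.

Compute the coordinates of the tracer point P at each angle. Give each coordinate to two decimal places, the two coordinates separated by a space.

A=(0,0), D=(12.00,0)
θ=37°: B = A + 3.00·(cos37°, sin37°) = (2.3959, 1.8054)
θ=37°: |BD| = 9.7723
θ=37°: circle(B,4.00) ∩ circle(D,8.00): a=2.4302, h=3.1771
θ=37°:   candidates: C₊=(5.3713,4.4789) cross=31.048; C₋=(4.1973,-1.7659) cross=-31.048
θ=37°:   branch - wants cross < 0 → take C=(4.1973,-1.7659) (cross=-31.048)
θ=37°: ex = (C−B)/|BC| = (0.4504,-0.8928); ey = (0.8928,0.4504)
θ=37°: P = B + 2.89·ex + 1.70·ey = (5.2153,-0.0093)
θ=66°: B = A + 3.00·(cos66°, sin66°) = (1.2202, 2.7406)
θ=66°: |BD| = 11.1227
θ=66°: circle(B,4.00) ∩ circle(D,8.00): a=3.4036, h=2.1013
θ=66°:   candidates: C₊=(5.0366,3.9385) cross=23.372; C₋=(4.0011,-0.1345) cross=-23.372
θ=66°:   branch - wants cross < 0 → take C=(4.0011,-0.1345) (cross=-23.372)
θ=66°: ex = (C−B)/|BC| = (0.6952,-0.7188); ey = (0.7188,0.6952)
θ=66°: P = B + 2.89·ex + 1.70·ey = (4.4514,1.8452)
θ=359°: B = A + 3.00·(cos359°, sin359°) = (2.9995, -0.0524)
θ=359°: |BD| = 9.0006
θ=359°: circle(B,4.00) ∩ circle(D,8.00): a=1.8338, h=3.5549
θ=359°:   candidates: C₊=(4.8127,3.5131) cross=31.996; C₋=(4.8540,-3.5965) cross=-31.996
θ=359°:   branch - wants cross < 0 → take C=(4.8540,-3.5965) (cross=-31.996)
θ=359°: ex = (C−B)/|BC| = (0.4636,-0.8860); ey = (0.8860,0.4636)
θ=359°: P = B + 2.89·ex + 1.70·ey = (5.8457,-1.8249)

θ=37°: 5.22 -0.01
θ=66°: 4.45 1.85
θ=359°: 5.85 -1.82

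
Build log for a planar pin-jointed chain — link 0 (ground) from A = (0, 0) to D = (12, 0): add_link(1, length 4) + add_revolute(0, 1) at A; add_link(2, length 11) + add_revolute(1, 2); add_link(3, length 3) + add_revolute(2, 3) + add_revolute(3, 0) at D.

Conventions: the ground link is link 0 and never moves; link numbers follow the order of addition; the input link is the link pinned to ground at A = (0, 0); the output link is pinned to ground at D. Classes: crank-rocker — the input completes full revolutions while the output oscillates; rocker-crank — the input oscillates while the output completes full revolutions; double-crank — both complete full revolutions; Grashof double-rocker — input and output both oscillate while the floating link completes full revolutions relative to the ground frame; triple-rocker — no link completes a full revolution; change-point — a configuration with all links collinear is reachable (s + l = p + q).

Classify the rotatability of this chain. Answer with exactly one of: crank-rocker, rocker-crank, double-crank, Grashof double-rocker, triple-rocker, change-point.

lengths: ground=12, input=4, coupler=11, output=3
sorted: s=3 (shortest), l=12 (longest), p+q=15
s + l = 15 vs p + q = 15
s + l = p + q → change-point (collinear configuration reachable)

change-point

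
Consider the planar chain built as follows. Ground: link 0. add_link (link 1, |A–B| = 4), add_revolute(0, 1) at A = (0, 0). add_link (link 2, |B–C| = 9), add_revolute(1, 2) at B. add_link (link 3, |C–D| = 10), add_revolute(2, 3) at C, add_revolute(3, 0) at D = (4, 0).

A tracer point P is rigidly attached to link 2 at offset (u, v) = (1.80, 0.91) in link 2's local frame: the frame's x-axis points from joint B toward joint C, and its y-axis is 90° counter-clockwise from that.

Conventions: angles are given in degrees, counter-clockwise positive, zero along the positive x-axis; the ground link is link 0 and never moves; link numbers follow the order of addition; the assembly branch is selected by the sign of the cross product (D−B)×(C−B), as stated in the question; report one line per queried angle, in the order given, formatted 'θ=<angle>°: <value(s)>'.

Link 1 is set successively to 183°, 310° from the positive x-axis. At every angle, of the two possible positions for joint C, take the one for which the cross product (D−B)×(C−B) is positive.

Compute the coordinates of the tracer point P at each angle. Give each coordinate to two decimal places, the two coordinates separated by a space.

A=(0,0), D=(4.00,0)
θ=183°: B = A + 4.00·(cos183°, sin183°) = (-3.9945, -0.2093)
θ=183°: |BD| = 7.9973
θ=183°: circle(B,9.00) ∩ circle(D,10.00): a=2.8107, h=8.5498
θ=183°:   candidates: C₊=(-1.4086,8.4111) cross=68.375; C₋=(-0.9610,-8.6827) cross=-68.375
θ=183°:   branch + wants cross > 0 → take C=(-1.4086,8.4111) (cross=68.375)
θ=183°: ex = (C−B)/|BC| = (0.2873,0.9578); ey = (-0.9578,0.2873)
θ=183°: P = B + 1.80·ex + 0.91·ey = (-4.3490,1.7762)
θ=310°: B = A + 4.00·(cos310°, sin310°) = (2.5712, -3.0642)
θ=310°: |BD| = 3.3809
θ=310°: circle(B,9.00) ∩ circle(D,10.00): a=-1.1194, h=8.9301
θ=310°:   candidates: C₊=(-5.9954,-0.3047) cross=30.192; C₋=(10.1915,-7.8527) cross=-30.192
θ=310°:   branch + wants cross > 0 → take C=(-5.9954,-0.3047) (cross=30.192)
θ=310°: ex = (C−B)/|BC| = (-0.9518,0.3066); ey = (-0.3066,-0.9518)
θ=310°: P = B + 1.80·ex + 0.91·ey = (0.5788,-3.3784)

θ=183°: -4.35 1.78
θ=310°: 0.58 -3.38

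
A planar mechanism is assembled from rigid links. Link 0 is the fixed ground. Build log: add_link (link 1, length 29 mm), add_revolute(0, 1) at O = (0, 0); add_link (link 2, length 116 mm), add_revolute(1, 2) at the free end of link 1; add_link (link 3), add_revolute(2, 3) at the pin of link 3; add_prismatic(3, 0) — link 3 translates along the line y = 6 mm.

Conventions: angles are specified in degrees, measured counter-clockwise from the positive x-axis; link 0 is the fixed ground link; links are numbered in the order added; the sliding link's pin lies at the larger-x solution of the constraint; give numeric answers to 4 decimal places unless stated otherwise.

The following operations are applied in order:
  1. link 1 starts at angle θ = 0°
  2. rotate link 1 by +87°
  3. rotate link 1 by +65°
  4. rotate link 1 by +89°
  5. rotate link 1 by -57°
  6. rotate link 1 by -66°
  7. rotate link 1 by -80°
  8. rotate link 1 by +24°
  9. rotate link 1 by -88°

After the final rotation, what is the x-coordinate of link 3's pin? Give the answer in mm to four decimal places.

geometry: r = 29 mm, L = 116 mm, e = 6 mm; θ starts at 0°
rotate link 1 by +87°: θ ← 0° +87° = 87°
rotate link 1 by +65°: θ ← 87° +65° = 152°
rotate link 1 by +89°: θ ← 152° +89° = 241°
rotate link 1 by -57°: θ ← 241° -57° = 184°
rotate link 1 by -66°: θ ← 184° -66° = 118°
rotate link 1 by -80°: θ ← 118° -80° = 38°
rotate link 1 by +24°: θ ← 38° +24° = 62°
rotate link 1 by -88°: θ ← 62° -88° = -26°
crank pin P = (r cos θ, r sin θ) = (26.065027, -12.712763)
h = r sin θ − e = -12.712763 − 6 = -18.712763
x = r cos θ + √(L² − h²) = 26.065027 + 114.480708 = 140.545735

140.5457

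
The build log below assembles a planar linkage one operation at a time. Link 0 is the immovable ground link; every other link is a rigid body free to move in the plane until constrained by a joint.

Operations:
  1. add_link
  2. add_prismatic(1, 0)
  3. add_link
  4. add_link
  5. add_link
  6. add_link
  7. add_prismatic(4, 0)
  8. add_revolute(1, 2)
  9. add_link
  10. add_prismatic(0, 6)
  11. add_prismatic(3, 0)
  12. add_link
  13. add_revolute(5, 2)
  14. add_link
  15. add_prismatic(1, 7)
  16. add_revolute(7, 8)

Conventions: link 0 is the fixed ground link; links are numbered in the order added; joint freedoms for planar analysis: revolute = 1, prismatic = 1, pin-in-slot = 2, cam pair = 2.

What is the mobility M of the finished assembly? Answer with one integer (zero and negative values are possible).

link 0 = ground. State L|J1|J2 = 1|0|0
+link1  2|0|0
P(1,0) f=1→J1  2|1|0
+link2  3|1|0
+link3  4|1|0
+link4  5|1|0
+link5  6|1|0
P(4,0) f=1→J1  6|2|0
R(1,2) f=1→J1  6|3|0
+link6  7|3|0
P(0,6) f=1→J1  7|4|0
P(3,0) f=1→J1  7|5|0
+link7  8|5|0
R(5,2) f=1→J1  8|6|0
+link8  9|6|0
P(1,7) f=1→J1  9|7|0
R(7,8) f=1→J1  9|8|0
M = 3(9−1)−2·8−0 = 24−16−0 = 8

M = 8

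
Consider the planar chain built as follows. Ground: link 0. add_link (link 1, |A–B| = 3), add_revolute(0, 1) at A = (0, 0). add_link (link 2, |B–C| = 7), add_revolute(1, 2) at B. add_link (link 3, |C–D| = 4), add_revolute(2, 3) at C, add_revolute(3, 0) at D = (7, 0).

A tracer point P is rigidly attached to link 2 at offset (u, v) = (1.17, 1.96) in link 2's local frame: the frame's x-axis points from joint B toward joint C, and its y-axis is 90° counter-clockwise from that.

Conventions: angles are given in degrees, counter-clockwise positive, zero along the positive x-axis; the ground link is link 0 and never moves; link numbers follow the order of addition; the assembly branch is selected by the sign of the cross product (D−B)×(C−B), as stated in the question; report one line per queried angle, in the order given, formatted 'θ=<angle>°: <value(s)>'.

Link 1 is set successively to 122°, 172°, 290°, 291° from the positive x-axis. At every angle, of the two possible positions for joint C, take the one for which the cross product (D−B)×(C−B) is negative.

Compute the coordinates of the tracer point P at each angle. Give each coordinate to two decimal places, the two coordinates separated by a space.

A=(0,0), D=(7.00,0)
θ=122°: B = A + 3.00·(cos122°, sin122°) = (-1.5898, 2.5441)
θ=122°: |BD| = 8.9586
θ=122°: circle(B,7.00) ∩ circle(D,4.00): a=6.3211, h=3.0073
θ=122°:   candidates: C₊=(5.3251,3.6325) cross=26.941; C₋=(3.6171,-2.1344) cross=-26.941
θ=122°:   branch - wants cross < 0 → take C=(3.6171,-2.1344) (cross=-26.941)
θ=122°: ex = (C−B)/|BC| = (0.7438,-0.6684); ey = (0.6684,0.7438)
θ=122°: P = B + 1.17·ex + 1.96·ey = (0.5905,3.2201)
θ=172°: B = A + 3.00·(cos172°, sin172°) = (-2.9708, 0.4175)
θ=172°: |BD| = 9.9795
θ=172°: circle(B,7.00) ∩ circle(D,4.00): a=6.6432, h=2.2065
θ=172°:   candidates: C₊=(3.7588,2.3441) cross=22.020; C₋=(3.5742,-2.0650) cross=-22.020
θ=172°:   branch - wants cross < 0 → take C=(3.5742,-2.0650) (cross=-22.020)
θ=172°: ex = (C−B)/|BC| = (0.9350,-0.3546); ey = (0.3546,0.9350)
θ=172°: P = B + 1.17·ex + 1.96·ey = (-1.1818,1.8352)
θ=290°: B = A + 3.00·(cos290°, sin290°) = (1.0261, -2.8191)
θ=290°: |BD| = 6.6057
θ=290°: circle(B,7.00) ∩ circle(D,4.00): a=5.8007, h=3.9182
θ=290°:   candidates: C₊=(4.5999,3.1999) cross=25.882; C₋=(7.9441,-3.8870) cross=-25.882
θ=290°:   branch - wants cross < 0 → take C=(7.9441,-3.8870) (cross=-25.882)
θ=290°: ex = (C−B)/|BC| = (0.9883,-0.1526); ey = (0.1526,0.9883)
θ=290°: P = B + 1.17·ex + 1.96·ey = (2.4814,-1.0605)
θ=291°: B = A + 3.00·(cos291°, sin291°) = (1.0751, -2.8007)
θ=291°: |BD| = 6.5535
θ=291°: circle(B,7.00) ∩ circle(D,4.00): a=5.7945, h=3.9273
θ=291°:   candidates: C₊=(4.6354,3.2262) cross=25.738; C₋=(7.9922,-3.8750) cross=-25.738
θ=291°:   branch - wants cross < 0 → take C=(7.9922,-3.8750) (cross=-25.738)
θ=291°: ex = (C−B)/|BC| = (0.9882,-0.1535); ey = (0.1535,0.9882)
θ=291°: P = B + 1.17·ex + 1.96·ey = (2.5320,-1.0435)

θ=122°: 0.59 3.22
θ=172°: -1.18 1.84
θ=290°: 2.48 -1.06
θ=291°: 2.53 -1.04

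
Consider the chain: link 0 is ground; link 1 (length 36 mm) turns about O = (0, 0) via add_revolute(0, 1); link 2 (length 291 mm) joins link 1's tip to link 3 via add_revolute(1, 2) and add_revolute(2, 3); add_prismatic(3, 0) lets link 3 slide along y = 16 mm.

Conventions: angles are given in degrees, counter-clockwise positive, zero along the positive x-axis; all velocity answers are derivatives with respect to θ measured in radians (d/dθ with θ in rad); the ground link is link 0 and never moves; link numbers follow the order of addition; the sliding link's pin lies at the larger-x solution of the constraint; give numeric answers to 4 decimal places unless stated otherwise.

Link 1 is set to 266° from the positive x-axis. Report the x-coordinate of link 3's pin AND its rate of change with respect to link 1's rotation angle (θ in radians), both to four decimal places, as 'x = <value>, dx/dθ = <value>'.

geometry: r = 36 mm, L = 291 mm, e = 16 mm
crank pin P = (r cos θ, r sin θ) = (-2.511233, -35.912306)
h = r sin θ − e = -35.912306 − 16 = -51.912306
x = r cos θ + √(L² − h²) = -2.511233 + 286.332172 = 283.820939
dx/dθ = −r sin θ − h·r cos θ/√(L² − h²) (θ in radians; h = -51.912306) = 35.457017

x = 283.8209, dx/dθ = 35.4570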